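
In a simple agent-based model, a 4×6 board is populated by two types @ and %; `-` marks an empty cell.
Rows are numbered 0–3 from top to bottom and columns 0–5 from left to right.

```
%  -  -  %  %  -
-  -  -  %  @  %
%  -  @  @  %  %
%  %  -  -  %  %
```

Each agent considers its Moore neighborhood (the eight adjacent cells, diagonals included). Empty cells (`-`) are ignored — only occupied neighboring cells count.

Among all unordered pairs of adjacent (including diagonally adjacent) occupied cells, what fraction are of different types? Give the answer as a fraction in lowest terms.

11/29

Scan each occupied cell's neighbors to the right and below (and the two forward diagonals) so each pair is counted once.
Row 0: %(0,3)–%(0,4)= %(0,3)–%(1,3)= %(0,3)–@(1,4)≠ %(0,4)–@(1,4)≠ %(0,4)–%(1,5)= %(0,4)–%(1,3)=  → 2/6 unlike.
Row 1: %(1,3)–@(1,4)≠ %(1,3)–@(2,3)≠ %(1,3)–%(2,4)= %(1,3)–@(2,2)≠ @(1,4)–%(1,5)≠ @(1,4)–%(2,4)≠ @(1,4)–%(2,5)≠ @(1,4)–@(2,3)= %(1,5)–%(2,5)= %(1,5)–%(2,4)=  → 6/10 unlike.
Row 2: %(2,0)–%(3,0)= %(2,0)–%(3,1)= @(2,2)–@(2,3)= @(2,2)–%(3,1)≠ @(2,3)–%(2,4)≠ @(2,3)–%(3,4)≠ %(2,4)–%(2,5)= %(2,4)–%(3,4)= %(2,4)–%(3,5)= %(2,5)–%(3,5)= %(2,5)–%(3,4)=  → 3/11 unlike.
Row 3: %(3,0)–%(3,1)= %(3,4)–%(3,5)=  → 0/2 unlike.
Total adjacent occupied pairs: 29; unlike-type pairs: 11.
11/29 is already in lowest terms.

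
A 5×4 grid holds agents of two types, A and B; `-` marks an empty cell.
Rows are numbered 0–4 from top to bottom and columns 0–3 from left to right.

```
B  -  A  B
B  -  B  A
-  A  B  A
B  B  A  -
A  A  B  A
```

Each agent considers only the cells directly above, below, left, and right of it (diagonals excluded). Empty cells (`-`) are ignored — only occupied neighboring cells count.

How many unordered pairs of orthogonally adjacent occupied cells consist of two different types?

14

Scan each occupied cell's neighbors to the right and below so each pair is counted once.
From row 0: 3 unlike of 4 pairs (running 3/4).
From row 1: 1 unlike of 3 pairs (running 4/7).
From row 2: 4 unlike of 4 pairs (running 8/11).
From row 3: 4 unlike of 5 pairs (running 12/16).
From row 4: 2 unlike of 3 pairs (running 14/19).
Total adjacent occupied pairs: 19; unlike-type pairs: 14.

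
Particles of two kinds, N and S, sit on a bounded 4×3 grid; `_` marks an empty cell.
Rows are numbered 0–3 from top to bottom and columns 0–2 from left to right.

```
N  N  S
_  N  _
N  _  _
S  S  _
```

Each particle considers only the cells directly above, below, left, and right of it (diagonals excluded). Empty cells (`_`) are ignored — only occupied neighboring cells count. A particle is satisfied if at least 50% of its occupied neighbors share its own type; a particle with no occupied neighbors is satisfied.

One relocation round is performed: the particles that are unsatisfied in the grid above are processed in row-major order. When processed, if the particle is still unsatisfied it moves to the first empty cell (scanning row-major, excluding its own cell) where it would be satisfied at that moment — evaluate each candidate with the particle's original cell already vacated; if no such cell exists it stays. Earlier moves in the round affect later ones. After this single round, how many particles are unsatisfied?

Initially unsatisfied (in order): (0,2), (2,0).
  (0,2) → (2,2).
  (2,0) → (0,2).
Resulting grid:
N N N
_ N _
_ _ S
S S _
All satisfied now.

0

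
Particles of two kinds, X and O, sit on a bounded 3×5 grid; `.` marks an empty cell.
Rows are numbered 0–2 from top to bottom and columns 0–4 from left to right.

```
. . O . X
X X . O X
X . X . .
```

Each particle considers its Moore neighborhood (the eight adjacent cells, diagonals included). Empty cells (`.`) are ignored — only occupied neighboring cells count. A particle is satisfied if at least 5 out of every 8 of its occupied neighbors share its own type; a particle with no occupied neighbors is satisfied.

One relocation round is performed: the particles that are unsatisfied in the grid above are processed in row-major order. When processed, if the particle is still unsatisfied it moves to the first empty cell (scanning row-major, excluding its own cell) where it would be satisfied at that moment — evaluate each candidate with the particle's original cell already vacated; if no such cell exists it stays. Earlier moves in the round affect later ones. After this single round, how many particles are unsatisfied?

1

Initially unsatisfied (in order): (0,2), (0,4), (1,3), (1,4), (2,2).
  (0,2): no empty cell satisfies it; stays.
  (0,4) → (0,0).
  (1,3): no empty cell satisfies it; stays.
  (1,4) → (0,1).
  (2,2) → (2,1).
Resulting grid:
X X O . .
X X . O .
X X . . .
Unsatisfied now: (0,2).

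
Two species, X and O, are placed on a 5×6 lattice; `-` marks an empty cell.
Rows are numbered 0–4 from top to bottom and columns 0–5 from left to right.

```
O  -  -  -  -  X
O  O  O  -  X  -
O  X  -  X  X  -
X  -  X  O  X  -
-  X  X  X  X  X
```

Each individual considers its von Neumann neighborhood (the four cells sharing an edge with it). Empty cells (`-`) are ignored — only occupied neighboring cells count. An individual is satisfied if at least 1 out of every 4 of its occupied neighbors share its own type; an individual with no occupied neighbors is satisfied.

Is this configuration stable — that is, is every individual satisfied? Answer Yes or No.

Row 0: (0,0)O 1/1 satisfied · (0,5)X 0/0 satisfied
Row 1: (1,0)O 3/3 satisfied · (1,1)O 2/3 satisfied · (1,2)O 1/1 satisfied · (1,4)X 1/1 satisfied
Row 2: (2,0)O 1/3 satisfied · (2,1)X 0/2 not · (2,3)X 1/2 satisfied · (2,4)X 3/3 satisfied
Row 3: (3,0)X 0/1 not · (3,2)X 1/2 satisfied · (3,3)O 0/4 not · (3,4)X 2/3 satisfied
Row 4: (4,1)X 1/1 satisfied · (4,2)X 3/3 satisfied · (4,3)X 2/3 satisfied · (4,4)X 3/3 satisfied · (4,5)X 1/1 satisfied
For instance (2,1) has only 0/2 same-type neighbors, below 1/4.

No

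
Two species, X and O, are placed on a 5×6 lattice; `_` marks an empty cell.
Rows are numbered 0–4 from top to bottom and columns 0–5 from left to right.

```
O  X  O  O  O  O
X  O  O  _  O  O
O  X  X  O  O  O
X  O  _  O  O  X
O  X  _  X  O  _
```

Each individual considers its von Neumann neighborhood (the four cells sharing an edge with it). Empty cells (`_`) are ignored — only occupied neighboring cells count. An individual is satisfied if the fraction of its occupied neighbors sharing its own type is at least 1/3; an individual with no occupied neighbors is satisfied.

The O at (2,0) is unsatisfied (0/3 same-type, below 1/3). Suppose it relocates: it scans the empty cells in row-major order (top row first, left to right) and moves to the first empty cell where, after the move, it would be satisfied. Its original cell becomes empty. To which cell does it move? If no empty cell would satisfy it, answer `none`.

(1,3)

Vacating (2,0). Empty cells in order:
  (1,3): 4/4 same-type → satisfied — stop here.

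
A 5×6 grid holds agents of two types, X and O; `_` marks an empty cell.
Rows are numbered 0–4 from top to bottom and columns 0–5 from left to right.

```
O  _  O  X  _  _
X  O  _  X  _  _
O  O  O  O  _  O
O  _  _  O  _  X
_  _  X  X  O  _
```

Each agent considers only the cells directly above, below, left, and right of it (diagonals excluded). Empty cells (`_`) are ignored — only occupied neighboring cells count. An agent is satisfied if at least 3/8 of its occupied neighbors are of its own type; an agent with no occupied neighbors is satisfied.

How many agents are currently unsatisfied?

7

Row 0: (0,0)O 0/1 unhappy · (0,2)O 0/1 unhappy · (0,3)X 1/2 ok
Row 1: (1,0)X 0/3 unhappy · (1,1)O 1/2 ok · (1,3)X 1/2 ok
Row 2: (2,0)O 2/3 ok · (2,1)O 3/3 ok · (2,2)O 2/2 ok · (2,3)O 2/3 ok · (2,5)O 0/1 unhappy
Row 3: (3,0)O 1/1 ok · (3,3)O 1/2 ok · (3,5)X 0/1 unhappy
Row 4: (4,2)X 1/1 ok · (4,3)X 1/3 unhappy · (4,4)O 0/1 unhappy
Unsatisfied: (0,0), (0,2), (1,0), (2,5), (3,5), (4,3), (4,4) — 7 in total.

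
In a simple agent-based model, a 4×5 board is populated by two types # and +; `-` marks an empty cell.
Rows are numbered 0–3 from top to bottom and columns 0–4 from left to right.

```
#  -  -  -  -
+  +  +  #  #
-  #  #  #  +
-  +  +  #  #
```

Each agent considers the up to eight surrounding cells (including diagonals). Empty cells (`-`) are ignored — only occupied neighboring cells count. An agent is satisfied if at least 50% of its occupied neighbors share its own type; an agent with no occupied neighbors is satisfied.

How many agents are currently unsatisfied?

8

Row 0: (0,0)# 0/2 unhappy
Row 1: (1,0)+ 1/3 unhappy · (1,1)+ 2/5 unhappy · (1,2)+ 1/5 unhappy · (1,3)# 3/5 ok · (1,4)# 2/3 ok
Row 2: (2,1)# 1/6 unhappy · (2,2)# 4/8 ok · (2,3)# 5/8 ok · (2,4)+ 0/5 unhappy
Row 3: (3,1)+ 1/3 unhappy · (3,2)+ 1/5 unhappy · (3,3)# 3/5 ok · (3,4)# 2/3 ok
Unsatisfied: (0,0), (1,0), (1,1), (1,2), (2,1), (2,4), (3,1), (3,2) — 8 in total.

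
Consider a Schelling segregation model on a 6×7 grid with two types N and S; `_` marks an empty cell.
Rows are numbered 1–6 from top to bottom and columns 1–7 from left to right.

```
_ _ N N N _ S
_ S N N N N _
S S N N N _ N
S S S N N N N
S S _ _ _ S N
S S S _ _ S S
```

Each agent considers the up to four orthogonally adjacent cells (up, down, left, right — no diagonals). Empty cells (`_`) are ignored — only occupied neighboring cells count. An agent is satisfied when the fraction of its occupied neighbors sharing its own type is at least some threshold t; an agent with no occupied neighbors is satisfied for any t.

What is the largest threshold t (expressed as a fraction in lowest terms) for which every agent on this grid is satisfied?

1/3

Row 1: (1,3)N 2/2 · (1,4)N 3/3 · (1,5)N 2/2 · (1,7)S — no occupied neighbors
Row 2: (2,2)S 1/2 · (2,3)N 3/4 · (2,4)N 4/4 · (2,5)N 4/4 · (2,6)N 1/1
Row 3: (3,1)S 2/2 · (3,2)S 3/4 · (3,3)N 2/4 · (3,4)N 4/4 · (3,5)N 3/3 · (3,7)N 1/1
Row 4: (4,1)S 3/3 · (4,2)S 4/4 · (4,3)S 1/3 · (4,4)N 2/3 · (4,5)N 3/3 · (4,6)N 2/3 · (4,7)N 3/3
Row 5: (5,1)S 3/3 · (5,2)S 3/3 · (5,6)S 1/3 · (5,7)N 1/3
Row 6: (6,1)S 2/2 · (6,2)S 3/3 · (6,3)S 1/1 · (6,6)S 2/2 · (6,7)S 1/2
The smallest same-type fraction is 1/3 at (4,3), which reduces to 1/3. Any threshold above that leaves this agent unsatisfied.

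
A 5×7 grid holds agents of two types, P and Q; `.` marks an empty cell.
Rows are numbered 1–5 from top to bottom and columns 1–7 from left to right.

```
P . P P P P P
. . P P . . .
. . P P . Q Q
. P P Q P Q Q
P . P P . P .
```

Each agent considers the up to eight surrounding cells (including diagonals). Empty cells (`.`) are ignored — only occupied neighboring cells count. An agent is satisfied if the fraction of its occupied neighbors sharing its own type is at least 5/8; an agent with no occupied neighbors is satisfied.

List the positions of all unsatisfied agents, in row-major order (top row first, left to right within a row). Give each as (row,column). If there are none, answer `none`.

(1,1)P 0/0 satisfied
(1,3)P 3/3 satisfied
(1,4)P 4/4 satisfied
(1,5)P 3/3 satisfied
(1,6)P 2/2 satisfied
(1,7)P 1/1 satisfied
(2,3)P 5/5 satisfied
(2,4)P 6/6 satisfied
(3,3)P 5/6 satisfied
(3,4)P 5/6 satisfied
(3,6)Q 3/4 satisfied
(3,7)Q 3/3 satisfied
(4,2)P 4/4 satisfied
(4,3)P 5/6 satisfied
(4,4)Q 0/6 not
(4,5)P 3/6 not
(4,6)Q 3/5 not
(4,7)Q 3/4 satisfied
(5,1)P 1/1 satisfied
(5,3)P 3/4 satisfied
(5,4)P 3/4 satisfied
(5,6)P 1/3 not

(4,4), (4,5), (4,6), (5,6)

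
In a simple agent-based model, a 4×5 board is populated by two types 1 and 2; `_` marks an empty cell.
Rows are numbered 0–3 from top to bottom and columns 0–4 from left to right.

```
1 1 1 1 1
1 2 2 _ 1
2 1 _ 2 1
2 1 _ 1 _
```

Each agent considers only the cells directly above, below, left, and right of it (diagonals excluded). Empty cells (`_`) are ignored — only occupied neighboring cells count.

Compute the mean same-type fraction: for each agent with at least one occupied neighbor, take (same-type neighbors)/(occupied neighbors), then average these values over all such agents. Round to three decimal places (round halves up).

0.536

(0,0)1 2/2
(0,1)1 2/3
(0,2)1 2/3
(0,3)1 2/2
(0,4)1 2/2
(1,0)1 1/3
(1,1)2 1/4
(1,2)2 1/2
(1,4)1 2/2
(2,0)2 1/3
(2,1)1 1/3
(2,3)2 0/2
(2,4)1 1/2
(3,0)2 1/2
(3,1)1 1/2
(3,3)1 0/1
Sum over 16 agents: 2/2 + 2/3 + 2/3 + 2/2 + 2/2 + 1/3 + 1/4 + 1/2 + 2/2 + 1/3 + 1/3 + 0/2 + 1/2 + 1/2 + 1/2 + 0/1 = 103/12; mean = 103/12 ÷ 16 = 103/192 = 0.536458… → 0.536.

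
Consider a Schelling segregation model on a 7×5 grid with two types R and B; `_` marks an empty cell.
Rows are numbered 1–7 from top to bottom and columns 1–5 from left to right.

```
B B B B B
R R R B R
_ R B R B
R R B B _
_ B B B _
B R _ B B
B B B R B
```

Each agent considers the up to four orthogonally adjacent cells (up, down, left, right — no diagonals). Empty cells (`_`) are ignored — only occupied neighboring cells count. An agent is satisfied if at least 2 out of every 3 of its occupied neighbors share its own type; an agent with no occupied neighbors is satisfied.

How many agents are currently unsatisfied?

Row 1: (1,1)B 1/2 ✗ · (1,2)B 2/3 ✓ · (1,3)B 2/3 ✓ · (1,4)B 3/3 ✓ · (1,5)B 1/2 ✗
Row 2: (2,1)R 1/2 ✗ · (2,2)R 3/4 ✓ · (2,3)R 1/4 ✗ · (2,4)B 1/4 ✗ · (2,5)R 0/3 ✗
Row 3: (3,2)R 2/3 ✓ · (3,3)B 1/4 ✗ · (3,4)R 0/4 ✗ · (3,5)B 0/2 ✗
Row 4: (4,1)R 1/1 ✓ · (4,2)R 2/4 ✗ · (4,3)B 3/4 ✓ · (4,4)B 2/3 ✓
Row 5: (5,2)B 1/3 ✗ · (5,3)B 3/3 ✓ · (5,4)B 3/3 ✓
Row 6: (6,1)B 1/2 ✗ · (6,2)R 0/3 ✗ · (6,4)B 2/3 ✓ · (6,5)B 2/2 ✓
Row 7: (7,1)B 2/2 ✓ · (7,2)B 2/3 ✓ · (7,3)B 1/2 ✗ · (7,4)R 0/3 ✗ · (7,5)B 1/2 ✗
Unsatisfied: (1,1), (1,5), (2,1), (2,3), (2,4), (2,5), (3,3), (3,4), (3,5), (4,2), (5,2), (6,1), (6,2), (7,3), (7,4), (7,5) — 16 in total.

16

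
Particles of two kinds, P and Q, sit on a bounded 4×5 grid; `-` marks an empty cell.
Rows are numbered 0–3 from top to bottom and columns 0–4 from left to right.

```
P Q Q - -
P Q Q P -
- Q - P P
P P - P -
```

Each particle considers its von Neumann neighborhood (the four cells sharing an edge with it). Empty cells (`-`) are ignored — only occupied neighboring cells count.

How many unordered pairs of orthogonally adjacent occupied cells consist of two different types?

Scan each occupied cell's neighbors to the right and below so each pair is counted once.
From row 0: 1 unlike of 5 pairs (running 1/5).
From row 1: 2 unlike of 5 pairs (running 3/10).
From row 2: 1 unlike of 3 pairs (running 4/13).
From row 3: 0 unlike of 1 pairs (running 4/14).
Total adjacent occupied pairs: 14; unlike-type pairs: 4.

4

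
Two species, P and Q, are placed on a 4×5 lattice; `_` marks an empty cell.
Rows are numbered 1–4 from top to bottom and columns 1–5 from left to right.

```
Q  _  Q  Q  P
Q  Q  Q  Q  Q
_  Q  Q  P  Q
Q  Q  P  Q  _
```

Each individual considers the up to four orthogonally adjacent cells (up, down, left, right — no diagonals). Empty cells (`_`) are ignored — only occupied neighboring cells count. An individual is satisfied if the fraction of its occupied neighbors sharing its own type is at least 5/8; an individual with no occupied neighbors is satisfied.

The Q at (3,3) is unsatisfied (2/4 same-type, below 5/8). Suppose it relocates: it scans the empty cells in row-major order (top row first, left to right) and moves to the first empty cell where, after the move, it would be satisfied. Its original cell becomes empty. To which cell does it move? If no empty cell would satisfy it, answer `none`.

(1,2)

Vacating (3,3). Empty cells in order:
  (1,2): 3/3 same-type → satisfied — stop here.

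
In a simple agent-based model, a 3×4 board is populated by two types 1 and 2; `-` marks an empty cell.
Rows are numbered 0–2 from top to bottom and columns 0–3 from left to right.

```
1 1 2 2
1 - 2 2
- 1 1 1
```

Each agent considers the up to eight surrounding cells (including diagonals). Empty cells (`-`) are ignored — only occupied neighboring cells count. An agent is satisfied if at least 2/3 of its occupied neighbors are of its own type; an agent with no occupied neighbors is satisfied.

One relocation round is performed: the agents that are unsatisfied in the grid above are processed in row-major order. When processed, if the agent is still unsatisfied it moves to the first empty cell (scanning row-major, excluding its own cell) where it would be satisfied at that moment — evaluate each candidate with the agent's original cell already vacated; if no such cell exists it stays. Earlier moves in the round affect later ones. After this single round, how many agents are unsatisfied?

2

Initially unsatisfied (in order): (0,1), (1,2), (1,3), (2,2), (2,3).
  (0,1) → (1,1).
  (1,2): no empty cell satisfies it; stays.
  (1,3): no empty cell satisfies it; stays.
  (2,2) → (2,0).
  (2,3): no empty cell satisfies it; stays.
Resulting grid:
1 - 2 2
1 1 2 2
1 1 - 1
Unsatisfied now: (1,2), (2,3).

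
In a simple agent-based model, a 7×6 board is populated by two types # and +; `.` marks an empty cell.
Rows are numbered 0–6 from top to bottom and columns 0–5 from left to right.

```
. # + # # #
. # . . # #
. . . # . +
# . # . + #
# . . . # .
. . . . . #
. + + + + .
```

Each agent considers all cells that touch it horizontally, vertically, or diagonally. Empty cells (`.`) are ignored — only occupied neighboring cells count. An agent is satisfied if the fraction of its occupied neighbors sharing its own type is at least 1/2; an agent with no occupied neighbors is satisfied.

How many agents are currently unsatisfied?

4

(0,1)# 1/2 satisfied
(0,2)+ 0/3 not
(0,3)# 2/3 satisfied
(0,4)# 4/4 satisfied
(0,5)# 3/3 satisfied
(1,1)# 1/2 satisfied
(1,4)# 5/6 satisfied
(1,5)# 3/4 satisfied
(2,3)# 2/3 satisfied
(2,5)+ 1/4 not
(3,0)# 1/1 satisfied
(3,2)# 1/1 satisfied
(3,4)+ 1/4 not
(3,5)# 1/3 not
(4,0)# 1/1 satisfied
(4,4)# 2/3 satisfied
(5,5)# 1/2 satisfied
(6,1)+ 1/1 satisfied
(6,2)+ 2/2 satisfied
(6,3)+ 2/2 satisfied
(6,4)+ 1/2 satisfied
Unsatisfied: (0,2), (2,5), (3,4), (3,5) — 4 in total.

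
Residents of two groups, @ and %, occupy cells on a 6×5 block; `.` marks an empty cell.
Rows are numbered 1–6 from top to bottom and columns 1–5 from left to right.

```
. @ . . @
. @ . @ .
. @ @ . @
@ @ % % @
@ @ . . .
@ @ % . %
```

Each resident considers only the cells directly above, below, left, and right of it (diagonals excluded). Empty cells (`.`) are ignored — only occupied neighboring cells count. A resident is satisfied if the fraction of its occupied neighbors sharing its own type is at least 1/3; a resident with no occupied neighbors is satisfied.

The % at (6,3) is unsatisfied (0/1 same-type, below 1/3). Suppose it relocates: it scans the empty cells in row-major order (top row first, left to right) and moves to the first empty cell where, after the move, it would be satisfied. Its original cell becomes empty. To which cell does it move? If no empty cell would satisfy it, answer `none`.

(5,3)

Vacating (6,3). Empty cells in order:
  (1,1): 0/1 same-type → still unsatisfied.
  (1,3): 0/1 same-type → still unsatisfied.
  (1,4): 0/2 same-type → still unsatisfied.
  (2,1): 0/1 same-type → still unsatisfied.
  (2,3): 0/3 same-type → still unsatisfied.
  (2,5): 0/3 same-type → still unsatisfied.
  (3,1): 0/2 same-type → still unsatisfied.
  (3,4): 1/4 same-type → still unsatisfied.
  (5,3): 1/2 same-type → satisfied — stop here.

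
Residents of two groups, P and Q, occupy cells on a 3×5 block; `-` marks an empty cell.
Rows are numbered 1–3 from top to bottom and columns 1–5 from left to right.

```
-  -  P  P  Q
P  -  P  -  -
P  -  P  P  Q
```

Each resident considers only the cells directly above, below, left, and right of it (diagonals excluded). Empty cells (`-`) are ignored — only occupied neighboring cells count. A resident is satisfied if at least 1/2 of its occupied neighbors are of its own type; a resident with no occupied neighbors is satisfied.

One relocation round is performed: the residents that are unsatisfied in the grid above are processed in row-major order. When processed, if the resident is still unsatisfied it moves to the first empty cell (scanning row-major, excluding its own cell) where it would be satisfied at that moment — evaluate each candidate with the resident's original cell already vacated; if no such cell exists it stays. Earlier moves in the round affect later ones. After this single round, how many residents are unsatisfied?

0

Initially unsatisfied (in order): (1,5), (3,5).
  (1,5) → (2,5).
  (3,5): now satisfied by earlier moves; stays.
Resulting grid:
- - P P -
P - P - Q
P - P P Q
All satisfied now.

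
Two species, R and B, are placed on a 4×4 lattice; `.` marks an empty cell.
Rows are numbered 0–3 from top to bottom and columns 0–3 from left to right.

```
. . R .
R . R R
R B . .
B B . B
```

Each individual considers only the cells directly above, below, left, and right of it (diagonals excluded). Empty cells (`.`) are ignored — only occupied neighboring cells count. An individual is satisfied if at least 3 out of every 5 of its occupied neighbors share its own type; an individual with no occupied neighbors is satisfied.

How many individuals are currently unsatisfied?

(0,2)R 1/1 ✓
(1,0)R 1/1 ✓
(1,2)R 2/2 ✓
(1,3)R 1/1 ✓
(2,0)R 1/3 ✗
(2,1)B 1/2 ✗
(3,0)B 1/2 ✗
(3,1)B 2/2 ✓
(3,3)B 0/0 ✓
Unsatisfied: (2,0), (2,1), (3,0) — 3 in total.

3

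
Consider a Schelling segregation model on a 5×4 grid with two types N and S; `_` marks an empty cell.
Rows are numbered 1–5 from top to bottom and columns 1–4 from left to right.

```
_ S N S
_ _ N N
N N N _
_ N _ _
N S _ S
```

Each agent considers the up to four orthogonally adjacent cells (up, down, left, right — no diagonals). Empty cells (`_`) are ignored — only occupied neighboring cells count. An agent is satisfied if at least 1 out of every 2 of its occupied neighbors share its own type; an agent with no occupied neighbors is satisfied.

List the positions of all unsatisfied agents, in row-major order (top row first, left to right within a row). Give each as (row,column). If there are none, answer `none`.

Row 1: (1,2)S 0/1 unhappy · (1,3)N 1/3 unhappy · (1,4)S 0/2 unhappy
Row 2: (2,3)N 3/3 ok · (2,4)N 1/2 ok
Row 3: (3,1)N 1/1 ok · (3,2)N 3/3 ok · (3,3)N 2/2 ok
Row 4: (4,2)N 1/2 ok
Row 5: (5,1)N 0/1 unhappy · (5,2)S 0/2 unhappy · (5,4)S 0/0 ok

(1,2), (1,3), (1,4), (5,1), (5,2)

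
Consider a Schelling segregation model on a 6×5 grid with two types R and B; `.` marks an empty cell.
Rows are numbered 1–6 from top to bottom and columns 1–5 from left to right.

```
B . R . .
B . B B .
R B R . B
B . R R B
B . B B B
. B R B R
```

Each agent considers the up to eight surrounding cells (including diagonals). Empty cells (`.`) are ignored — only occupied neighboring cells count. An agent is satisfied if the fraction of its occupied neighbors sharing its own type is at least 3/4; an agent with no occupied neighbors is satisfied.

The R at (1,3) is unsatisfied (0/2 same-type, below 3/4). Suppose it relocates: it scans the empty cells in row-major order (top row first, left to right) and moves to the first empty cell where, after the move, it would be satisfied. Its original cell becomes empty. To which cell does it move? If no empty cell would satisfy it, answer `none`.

Vacating (1,3). Empty cells in order:
  (1,2): 0/3 same-type → still unsatisfied.
  (1,4): 0/2 same-type → still unsatisfied.
  (1,5): 0/1 same-type → still unsatisfied.
  (2,2): 2/6 same-type → still unsatisfied.
  (2,5): 0/2 same-type → still unsatisfied.
  (3,4): 3/7 same-type → still unsatisfied.
  (4,2): 3/7 same-type → still unsatisfied.
  (5,2): 2/6 same-type → still unsatisfied.
  (6,1): 0/2 same-type → still unsatisfied.

none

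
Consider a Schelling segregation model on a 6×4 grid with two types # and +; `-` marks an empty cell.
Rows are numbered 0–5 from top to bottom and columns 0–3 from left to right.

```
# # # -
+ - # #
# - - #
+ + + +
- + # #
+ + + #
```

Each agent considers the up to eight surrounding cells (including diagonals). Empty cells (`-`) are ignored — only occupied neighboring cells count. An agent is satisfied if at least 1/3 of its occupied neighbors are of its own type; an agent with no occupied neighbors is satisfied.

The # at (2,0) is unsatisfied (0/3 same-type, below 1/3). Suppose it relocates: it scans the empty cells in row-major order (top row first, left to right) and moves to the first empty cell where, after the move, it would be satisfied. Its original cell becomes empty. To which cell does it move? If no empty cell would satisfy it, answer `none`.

Vacating (2,0). Empty cells in order:
  (0,3): 3/3 same-type → satisfied — stop here.

(0,3)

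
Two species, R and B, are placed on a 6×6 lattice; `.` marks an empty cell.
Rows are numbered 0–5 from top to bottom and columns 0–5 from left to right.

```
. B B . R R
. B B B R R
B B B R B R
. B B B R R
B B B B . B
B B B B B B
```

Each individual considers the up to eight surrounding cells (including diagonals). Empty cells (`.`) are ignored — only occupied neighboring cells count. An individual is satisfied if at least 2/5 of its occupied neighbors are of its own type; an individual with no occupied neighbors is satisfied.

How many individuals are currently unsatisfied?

2

(0,1)B 3/3 ok
(0,2)B 4/4 ok
(0,4)R 3/4 ok
(0,5)R 3/3 ok
(1,1)B 6/6 ok
(1,2)B 6/7 ok
(1,3)B 4/7 ok
(1,4)R 5/7 ok
(1,5)R 4/5 ok
(2,0)B 3/3 ok
(2,1)B 6/6 ok
(2,2)B 7/8 ok
(2,3)R 2/8 unhappy
(2,4)B 2/8 unhappy
(2,5)R 4/5 ok
(3,1)B 7/7 ok
(3,2)B 7/8 ok
(3,3)B 5/7 ok
(3,4)R 3/7 ok
(3,5)R 2/4 ok
(4,0)B 4/4 ok
(4,1)B 7/7 ok
(4,2)B 8/8 ok
(4,3)B 6/7 ok
(4,5)B 2/4 ok
(5,0)B 3/3 ok
(5,1)B 5/5 ok
(5,2)B 5/5 ok
(5,3)B 4/4 ok
(5,4)B 4/4 ok
(5,5)B 2/2 ok
Unsatisfied: (2,3), (2,4) — 2 in total.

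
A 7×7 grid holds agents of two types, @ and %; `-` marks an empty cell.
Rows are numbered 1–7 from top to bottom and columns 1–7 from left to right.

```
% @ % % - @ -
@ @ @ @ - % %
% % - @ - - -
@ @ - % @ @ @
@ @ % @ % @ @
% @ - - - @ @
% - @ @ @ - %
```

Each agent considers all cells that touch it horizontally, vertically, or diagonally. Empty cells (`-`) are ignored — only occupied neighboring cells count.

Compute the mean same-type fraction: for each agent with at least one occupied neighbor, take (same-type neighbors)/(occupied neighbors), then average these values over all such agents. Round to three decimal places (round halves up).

(1,1)% 0/3
(1,2)@ 3/5
(1,3)% 1/5
(1,4)% 1/3
(1,6)@ 0/2
(2,1)@ 2/5
(2,2)@ 3/7
(2,3)@ 4/7
(2,4)@ 2/4
(2,6)% 1/2
(2,7)% 1/2
(3,1)% 1/5
(3,2)% 1/6
(3,4)@ 3/4
(4,1)@ 3/5
(4,2)@ 3/6
(4,4)% 2/5
(4,5)@ 4/6
(4,6)@ 4/5
(4,7)@ 3/3
(5,1)@ 4/5
(5,2)@ 4/6
(5,3)% 1/5
(5,4)@ 1/4
(5,5)% 1/6
(5,6)@ 6/7
(5,7)@ 5/5
(6,1)% 1/4
(6,2)@ 3/6
(6,6)@ 4/6
(6,7)@ 3/4
(7,1)% 1/2
(7,3)@ 2/2
(7,4)@ 2/2
(7,5)@ 2/2
(7,7)% 0/2
Sum over 36 agents: 0/3 + 3/5 + 1/5 + 1/3 + 0/2 + 2/5 + 3/7 + 4/7 + 2/4 + 1/2 + 1/2 + 1/5 + 1/6 + 3/4 + 3/5 + 3/6 + 2/5 + 4/6 + 4/5 + 3/3 + 4/5 + 4/6 + 1/5 + 1/4 + 1/6 + 6/7 + 5/5 + 1/4 + 3/6 + 4/6 + 3/4 + 1/2 + 2/2 + 2/2 + 2/2 + 0/2 = 1966/105; mean = 1966/105 ÷ 36 = 983/1890 = 0.520105… → 0.520.

0.520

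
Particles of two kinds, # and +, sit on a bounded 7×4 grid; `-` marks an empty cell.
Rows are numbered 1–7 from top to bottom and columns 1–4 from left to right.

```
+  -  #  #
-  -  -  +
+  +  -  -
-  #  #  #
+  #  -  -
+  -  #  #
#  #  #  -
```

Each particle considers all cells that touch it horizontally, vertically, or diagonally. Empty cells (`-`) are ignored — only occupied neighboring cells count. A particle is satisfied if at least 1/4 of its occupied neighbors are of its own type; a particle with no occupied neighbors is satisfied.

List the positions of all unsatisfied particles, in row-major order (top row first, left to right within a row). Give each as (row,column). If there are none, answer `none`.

(2,4)

(1,1)+ 0/0 ✓
(1,3)# 1/2 ✓
(1,4)# 1/2 ✓
(2,4)+ 0/2 ✗
(3,1)+ 1/2 ✓
(3,2)+ 1/3 ✓
(4,2)# 2/5 ✓
(4,3)# 3/4 ✓
(4,4)# 1/1 ✓
(5,1)+ 1/3 ✓
(5,2)# 3/5 ✓
(6,1)+ 1/4 ✓
(6,3)# 4/4 ✓
(6,4)# 2/2 ✓
(7,1)# 1/2 ✓
(7,2)# 3/4 ✓
(7,3)# 3/3 ✓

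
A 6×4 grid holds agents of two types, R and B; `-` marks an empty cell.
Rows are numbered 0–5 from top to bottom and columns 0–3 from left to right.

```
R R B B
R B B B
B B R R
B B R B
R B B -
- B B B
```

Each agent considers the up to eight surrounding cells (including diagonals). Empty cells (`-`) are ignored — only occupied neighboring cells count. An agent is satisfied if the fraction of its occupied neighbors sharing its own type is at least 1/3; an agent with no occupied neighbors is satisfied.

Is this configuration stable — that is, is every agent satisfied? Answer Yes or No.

No

Row 0: (0,0)R 2/3 ✓ · (0,1)R 2/5 ✓ · (0,2)B 4/5 ✓ · (0,3)B 3/3 ✓
Row 1: (1,0)R 2/5 ✓ · (1,1)B 4/8 ✓ · (1,2)B 5/8 ✓ · (1,3)B 3/5 ✓
Row 2: (2,0)B 4/5 ✓ · (2,1)B 5/8 ✓ · (2,2)R 2/8 ✗ · (2,3)R 2/5 ✓
Row 3: (3,0)B 4/5 ✓ · (3,1)B 5/8 ✓ · (3,2)R 2/7 ✗ · (3,3)B 1/4 ✗
Row 4: (4,0)R 0/4 ✗ · (4,1)B 5/7 ✓ · (4,2)B 6/7 ✓
Row 5: (5,1)B 3/4 ✓ · (5,2)B 4/4 ✓ · (5,3)B 2/2 ✓
For instance (2,2) has only 2/8 same-type neighbors, below 1/3.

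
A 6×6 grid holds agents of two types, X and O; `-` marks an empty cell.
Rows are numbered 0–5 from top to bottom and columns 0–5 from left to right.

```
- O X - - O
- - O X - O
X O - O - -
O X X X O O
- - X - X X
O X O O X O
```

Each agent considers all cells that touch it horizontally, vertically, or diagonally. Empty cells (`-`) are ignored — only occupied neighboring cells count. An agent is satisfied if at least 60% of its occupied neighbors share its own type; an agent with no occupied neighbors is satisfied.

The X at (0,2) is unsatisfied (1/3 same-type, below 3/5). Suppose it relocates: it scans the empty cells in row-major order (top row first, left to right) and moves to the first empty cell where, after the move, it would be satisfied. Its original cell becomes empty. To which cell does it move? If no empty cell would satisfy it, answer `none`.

Vacating (0,2). Empty cells in order:
  (0,0): 0/1 same-type → still unsatisfied.
  (0,3): 1/2 same-type → still unsatisfied.
  (0,4): 1/3 same-type → still unsatisfied.
  (1,0): 1/3 same-type → still unsatisfied.
  (1,1): 1/4 same-type → still unsatisfied.
  (1,4): 1/4 same-type → still unsatisfied.
  (2,2): 4/7 same-type → still unsatisfied.
  (2,4): 2/6 same-type → still unsatisfied.
  (2,5): 0/3 same-type → still unsatisfied.
  (4,0): 2/4 same-type → still unsatisfied.
  (4,1): 4/7 same-type → still unsatisfied.
  (4,3): 5/8 same-type → satisfied — stop here.

(4,3)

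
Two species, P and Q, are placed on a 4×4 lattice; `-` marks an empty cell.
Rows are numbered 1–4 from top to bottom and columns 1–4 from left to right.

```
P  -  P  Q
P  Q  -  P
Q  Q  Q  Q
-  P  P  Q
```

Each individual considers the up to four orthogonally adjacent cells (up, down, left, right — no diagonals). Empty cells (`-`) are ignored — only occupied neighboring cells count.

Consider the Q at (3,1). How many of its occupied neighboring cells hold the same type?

1

Occupied neighbors of (3,1): (2,1)=P, (3,2)=Q.
Same type (Q): 1 of 2.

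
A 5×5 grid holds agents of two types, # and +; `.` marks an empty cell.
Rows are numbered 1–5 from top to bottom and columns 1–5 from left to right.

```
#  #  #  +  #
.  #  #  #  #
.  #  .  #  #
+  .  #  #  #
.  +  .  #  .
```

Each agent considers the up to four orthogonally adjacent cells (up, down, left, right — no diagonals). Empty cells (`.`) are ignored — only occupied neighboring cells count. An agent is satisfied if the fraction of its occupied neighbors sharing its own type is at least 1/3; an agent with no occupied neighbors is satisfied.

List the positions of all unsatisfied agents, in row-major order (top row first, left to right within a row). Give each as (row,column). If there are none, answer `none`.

Row 1: (1,1)# 1/1 satisfied · (1,2)# 3/3 satisfied · (1,3)# 2/3 satisfied · (1,4)+ 0/3 not · (1,5)# 1/2 satisfied
Row 2: (2,2)# 3/3 satisfied · (2,3)# 3/3 satisfied · (2,4)# 3/4 satisfied · (2,5)# 3/3 satisfied
Row 3: (3,2)# 1/1 satisfied · (3,4)# 3/3 satisfied · (3,5)# 3/3 satisfied
Row 4: (4,1)+ 0/0 satisfied · (4,3)# 1/1 satisfied · (4,4)# 4/4 satisfied · (4,5)# 2/2 satisfied
Row 5: (5,2)+ 0/0 satisfied · (5,4)# 1/1 satisfied

(1,4)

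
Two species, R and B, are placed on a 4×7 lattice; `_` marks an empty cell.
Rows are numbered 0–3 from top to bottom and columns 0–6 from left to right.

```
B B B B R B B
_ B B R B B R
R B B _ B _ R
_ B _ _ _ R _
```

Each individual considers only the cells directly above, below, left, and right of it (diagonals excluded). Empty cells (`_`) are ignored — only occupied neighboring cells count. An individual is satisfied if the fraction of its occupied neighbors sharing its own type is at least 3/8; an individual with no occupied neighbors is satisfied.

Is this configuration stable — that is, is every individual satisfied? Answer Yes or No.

No

Row 0: (0,0)B 1/1 ✓ · (0,1)B 3/3 ✓ · (0,2)B 3/3 ✓ · (0,3)B 1/3 ✗ · (0,4)R 0/3 ✗ · (0,5)B 2/3 ✓ · (0,6)B 1/2 ✓
Row 1: (1,1)B 3/3 ✓ · (1,2)B 3/4 ✓ · (1,3)R 0/3 ✗ · (1,4)B 2/4 ✓ · (1,5)B 2/3 ✓ · (1,6)R 1/3 ✗
Row 2: (2,0)R 0/1 ✗ · (2,1)B 3/4 ✓ · (2,2)B 2/2 ✓ · (2,4)B 1/1 ✓ · (2,6)R 1/1 ✓
Row 3: (3,1)B 1/1 ✓ · (3,5)R 0/0 ✓
For instance (0,3) has only 1/3 same-type neighbors, below 3/8.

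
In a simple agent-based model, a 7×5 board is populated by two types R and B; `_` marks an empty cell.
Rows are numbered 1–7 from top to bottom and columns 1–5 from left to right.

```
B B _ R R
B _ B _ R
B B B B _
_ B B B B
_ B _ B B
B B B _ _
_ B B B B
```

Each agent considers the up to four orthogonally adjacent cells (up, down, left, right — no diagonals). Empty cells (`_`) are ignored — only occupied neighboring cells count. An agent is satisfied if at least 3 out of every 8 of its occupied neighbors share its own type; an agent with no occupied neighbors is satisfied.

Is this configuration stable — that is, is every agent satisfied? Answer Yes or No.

(1,1)B 2/2 satisfied
(1,2)B 1/1 satisfied
(1,4)R 1/1 satisfied
(1,5)R 2/2 satisfied
(2,1)B 2/2 satisfied
(2,3)B 1/1 satisfied
(2,5)R 1/1 satisfied
(3,1)B 2/2 satisfied
(3,2)B 3/3 satisfied
(3,3)B 4/4 satisfied
(3,4)B 2/2 satisfied
(4,2)B 3/3 satisfied
(4,3)B 3/3 satisfied
(4,4)B 4/4 satisfied
(4,5)B 2/2 satisfied
(5,2)B 2/2 satisfied
(5,4)B 2/2 satisfied
(5,5)B 2/2 satisfied
(6,1)B 1/1 satisfied
(6,2)B 4/4 satisfied
(6,3)B 2/2 satisfied
(7,2)B 2/2 satisfied
(7,3)B 3/3 satisfied
(7,4)B 2/2 satisfied
(7,5)B 1/1 satisfied
All meet the threshold, so the configuration is stable.

Yes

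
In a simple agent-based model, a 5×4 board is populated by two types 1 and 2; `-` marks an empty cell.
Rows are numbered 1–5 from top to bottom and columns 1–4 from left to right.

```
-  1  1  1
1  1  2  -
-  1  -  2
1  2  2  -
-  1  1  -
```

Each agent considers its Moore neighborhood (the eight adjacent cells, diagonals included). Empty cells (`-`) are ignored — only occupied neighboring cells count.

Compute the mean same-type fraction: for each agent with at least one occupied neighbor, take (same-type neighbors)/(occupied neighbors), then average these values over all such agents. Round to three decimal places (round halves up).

0.582

Row 1: (1,2)1 3/4 · (1,3)1 3/4 · (1,4)1 1/2
Row 2: (2,1)1 3/3 · (2,2)1 4/5 · (2,3)2 1/6
Row 3: (3,2)1 3/6 · (3,4)2 2/2
Row 4: (4,1)1 2/3 · (4,2)2 1/5 · (4,3)2 2/5
Row 5: (5,2)1 2/4 · (5,3)1 1/3
Sum over 13 agents: 3/4 + 3/4 + 1/2 + 3/3 + 4/5 + 1/6 + 3/6 + 2/2 + 2/3 + 1/5 + 2/5 + 2/4 + 1/3 = 227/30; mean = 227/30 ÷ 13 = 227/390 = 0.582051… → 0.582.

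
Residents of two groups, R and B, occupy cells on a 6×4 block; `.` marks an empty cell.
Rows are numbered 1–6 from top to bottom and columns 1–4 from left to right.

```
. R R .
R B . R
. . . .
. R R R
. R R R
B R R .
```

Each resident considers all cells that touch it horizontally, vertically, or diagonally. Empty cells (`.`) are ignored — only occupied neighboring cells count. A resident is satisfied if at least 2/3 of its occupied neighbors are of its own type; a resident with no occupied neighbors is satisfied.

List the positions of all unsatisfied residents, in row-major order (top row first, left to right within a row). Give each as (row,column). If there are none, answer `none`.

(2,1), (2,2), (6,1)

Row 1: (1,2)R 2/3 satisfied · (1,3)R 2/3 satisfied
Row 2: (2,1)R 1/2 not · (2,2)B 0/3 not · (2,4)R 1/1 satisfied
Row 4: (4,2)R 3/3 satisfied · (4,3)R 5/5 satisfied · (4,4)R 3/3 satisfied
Row 5: (5,2)R 5/6 satisfied · (5,3)R 7/7 satisfied · (5,4)R 4/4 satisfied
Row 6: (6,1)B 0/2 not · (6,2)R 3/4 satisfied · (6,3)R 4/4 satisfied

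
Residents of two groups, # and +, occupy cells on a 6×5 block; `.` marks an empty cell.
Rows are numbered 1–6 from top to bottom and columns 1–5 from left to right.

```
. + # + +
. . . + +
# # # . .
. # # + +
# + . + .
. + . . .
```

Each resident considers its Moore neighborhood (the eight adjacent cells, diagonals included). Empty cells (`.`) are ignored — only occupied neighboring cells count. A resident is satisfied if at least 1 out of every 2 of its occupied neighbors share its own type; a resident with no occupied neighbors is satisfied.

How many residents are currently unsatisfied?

Row 1: (1,2)+ 0/1 not · (1,3)# 0/3 not · (1,4)+ 3/4 satisfied · (1,5)+ 3/3 satisfied
Row 2: (2,4)+ 3/5 satisfied · (2,5)+ 3/3 satisfied
Row 3: (3,1)# 2/2 satisfied · (3,2)# 4/4 satisfied · (3,3)# 3/5 satisfied
Row 4: (4,2)# 5/6 satisfied · (4,3)# 3/6 satisfied · (4,4)+ 2/4 satisfied · (4,5)+ 2/2 satisfied
Row 5: (5,1)# 1/3 not · (5,2)+ 1/4 not · (5,4)+ 2/3 satisfied
Row 6: (6,2)+ 1/2 satisfied
Unsatisfied: (1,2), (1,3), (5,1), (5,2) — 4 in total.

4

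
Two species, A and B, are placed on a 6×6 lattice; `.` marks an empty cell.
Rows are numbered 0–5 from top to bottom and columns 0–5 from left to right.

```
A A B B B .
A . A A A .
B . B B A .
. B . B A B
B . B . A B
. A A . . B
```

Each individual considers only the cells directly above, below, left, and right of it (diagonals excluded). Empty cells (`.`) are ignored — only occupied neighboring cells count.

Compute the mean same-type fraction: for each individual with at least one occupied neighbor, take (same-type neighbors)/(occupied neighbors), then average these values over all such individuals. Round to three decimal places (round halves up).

(0,0)A 2/2
(0,1)A 1/2
(0,2)B 1/3
(0,3)B 2/3
(0,4)B 1/2
(1,0)A 1/2
(1,2)A 1/3
(1,3)A 2/4
(1,4)A 2/3
(2,0)B 0/1
(2,2)B 1/2
(2,3)B 2/4
(2,4)A 2/3
(3,1)B — no occupied neighbors
(3,3)B 1/2
(3,4)A 2/4
(3,5)B 1/2
(4,0)B — no occupied neighbors
(4,2)B 0/1
(4,4)A 1/2
(4,5)B 2/3
(5,1)A 1/1
(5,2)A 1/2
(5,5)B 1/1
Sum over 22 individuals: 2/2 + 1/2 + 1/3 + 2/3 + 1/2 + 1/2 + 1/3 + 2/4 + 2/3 + 0/1 + 1/2 + 2/4 + 2/3 + 1/2 + 2/4 + 1/2 + 0/1 + 1/2 + 2/3 + 1/1 + 1/2 + 1/1 = 71/6; mean = 71/6 ÷ 22 = 71/132 = 0.537878… → 0.538.

0.538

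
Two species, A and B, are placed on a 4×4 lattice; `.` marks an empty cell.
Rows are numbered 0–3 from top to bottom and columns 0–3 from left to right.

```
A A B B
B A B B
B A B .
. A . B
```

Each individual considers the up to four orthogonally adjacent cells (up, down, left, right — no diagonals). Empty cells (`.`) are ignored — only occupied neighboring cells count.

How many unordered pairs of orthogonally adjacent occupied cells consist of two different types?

6

Scan each occupied cell's neighbors to the right and below so each pair is counted once.
Row 0: A(0,0)–A(0,1)= A(0,0)–B(1,0)≠ A(0,1)–B(0,2)≠ A(0,1)–A(1,1)= B(0,2)–B(0,3)= B(0,2)–B(1,2)= B(0,3)–B(1,3)=  → 2/7 unlike.
Row 1: B(1,0)–A(1,1)≠ B(1,0)–B(2,0)= A(1,1)–B(1,2)≠ A(1,1)–A(2,1)= B(1,2)–B(1,3)= B(1,2)–B(2,2)=  → 2/6 unlike.
Row 2: B(2,0)–A(2,1)≠ A(2,1)–B(2,2)≠ A(2,1)–A(3,1)=  → 2/3 unlike.
Total adjacent occupied pairs: 16; unlike-type pairs: 6.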